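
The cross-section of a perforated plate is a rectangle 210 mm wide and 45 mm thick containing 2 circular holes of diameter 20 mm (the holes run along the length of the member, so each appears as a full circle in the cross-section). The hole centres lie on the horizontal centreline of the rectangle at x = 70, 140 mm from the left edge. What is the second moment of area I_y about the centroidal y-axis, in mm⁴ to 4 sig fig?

Break the section into simple shapes (no overlaps), measuring from the bottom-left corner of the bounding box.
Plate: 210 × 45, A = 9 450 mm², x = 105 mm, Ī = 34 728 750 mm⁴.
Hole 1 (subtracted): ⌀20, A = 314.159 mm², x = 70 mm, Ī = 7853.98 mm⁴.
Hole 2 (subtracted): ⌀20, A = 314.159 mm², x = 140 mm, Ī = 7853.98 mm⁴.
By symmetry the centroid is at mid-width, x̄ = 105 mm.
Transfer each piece to the centroidal y-axis using Ī + A·d² with d = x − 105:
  plate: d = 0 mm → contributes +34 728 750 mm⁴
  hole 1: d = -35 mm → contributes −392 699 mm⁴
  hole 2: d = 35 mm → contributes −392 699 mm⁴
Total I = 33 943 352 mm⁴.

I_y ≈ 3.394 × 10⁷ mm⁴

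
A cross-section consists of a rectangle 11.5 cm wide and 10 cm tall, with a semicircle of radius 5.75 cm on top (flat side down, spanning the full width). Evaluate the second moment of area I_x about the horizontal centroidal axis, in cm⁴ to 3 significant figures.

I_x ≈ 3060 cm⁴

Split into non-overlapping primitives; take the origin at the lower-left of the bounding box.
Rectangular body: 11.5 × 10, A = 115 cm², y = 5 cm, Ī = 958.33 cm⁴.
Semicircular cap: semicircle r = 5.75, A = 51.934 cm², y = 12.44 cm, Ī = 119.98 cm⁴.
Centroid: ȳ = ΣA·y / ΣA = 7.3148 cm.
Transfer each piece to the horizontal centroidal axis using Ī + A·d² with d = y − 7.3148:
  rectangular body: d = -2.3148 cm → contributes +1574.5 cm⁴
  semicircular cap: d = 5.1256 cm → contributes +1484.4 cm⁴
Total I = 3058.9 cm⁴.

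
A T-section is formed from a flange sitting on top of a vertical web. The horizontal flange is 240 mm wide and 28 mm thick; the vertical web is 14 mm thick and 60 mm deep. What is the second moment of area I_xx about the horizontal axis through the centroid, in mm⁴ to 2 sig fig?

I_xx ≈ 2.1 × 10⁶ mm⁴

Decompose the section into non-overlapping parts with the origin at the bottom-left of its bounding rectangle.
Flange: 240 × 28, A = 6 720 mm², y = 74 mm, Ī = 439 040 mm⁴.
Web: 14 × 60, A = 840 mm², y = 30 mm, Ī = 252 000 mm⁴.
Centroid: ȳ = ΣA·y / ΣA = 69.11 mm.
Transfer each piece to the horizontal axis through the centroid using Ī + A·d² with d = y − 69.11:
  flange: d = 4.889 mm → contributes +599 656 mm⁴
  web: d = -39.11 mm → contributes +1 536 930 mm⁴
Total I = 2 136 587 mm⁴.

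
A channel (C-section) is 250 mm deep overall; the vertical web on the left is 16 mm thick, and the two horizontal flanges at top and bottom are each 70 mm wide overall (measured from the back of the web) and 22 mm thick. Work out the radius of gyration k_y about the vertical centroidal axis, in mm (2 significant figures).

Decompose the section into non-overlapping parts with the origin at the bottom-left of its bounding rectangle.
Web: 16 × 250, A = 4 000 mm², x = 8 mm, Ī = 85 333 mm⁴.
Top flange (beyond web): 54 × 22, A = 1 188 mm², x = 43 mm, Ī = 288 684 mm⁴.
Bottom flange (beyond web): 54 × 22, A = 1 188 mm², x = 43 mm, Ī = 288 684 mm⁴.
Centroid: x̄ = ΣA·x / ΣA = 21.04 mm.
Transfer each piece to the vertical centroidal axis using Ī + A·d² with d = x − 21.04:
  web: d = -13.04 mm → contributes +765 777 mm⁴
  top flange (beyond web): d = 21.96 mm → contributes +861 448 mm⁴
  bottom flange (beyond web): d = 21.96 mm → contributes +861 448 mm⁴
Total I = 2 488 674 mm⁴.
Radius of gyration: k = √(I/A) = √(2 488 674 / 6 376) = 19.76 mm.

k_y ≈ 20 mm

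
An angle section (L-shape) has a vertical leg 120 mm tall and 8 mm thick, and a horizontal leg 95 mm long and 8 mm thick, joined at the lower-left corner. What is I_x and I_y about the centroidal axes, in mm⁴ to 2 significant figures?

Decompose the section into non-overlapping parts with the origin at the bottom-left of its bounding rectangle.
Vertical leg: 8 × 120, A = 960 mm², y = 60 mm, Ī = 1 152 000 mm⁴.
Horizontal leg (remainder): 87 × 8, A = 696 mm², y = 4 mm, Ī = 3 712 mm⁴.
Centroid: ȳ = ΣA·y / ΣA = 36.46 mm.
Transfer each piece to the centroidal x-axis using Ī + A·d² with d = y − 36.46:
  vertical leg: d = 23.54 mm → contributes +1 683 796 mm⁴
  horizontal leg (remainder): d = -32.46 mm → contributes +737 224 mm⁴
Total I = 2 421 020 mm⁴.
For the y-axis: x̄ = 23.96 mm.
Repeating about the centroidal y-axis gives I_y = 1 354 470 mm⁴.

I_x ≈ 2.4 × 10⁶ mm⁴, I_y ≈ 1.4 × 10⁶ mm⁴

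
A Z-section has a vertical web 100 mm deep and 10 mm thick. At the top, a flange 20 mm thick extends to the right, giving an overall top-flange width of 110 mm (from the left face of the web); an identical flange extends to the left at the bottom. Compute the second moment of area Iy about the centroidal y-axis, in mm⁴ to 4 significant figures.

Iy ≈ 1.544 × 10⁷ mm⁴

Break the section into simple shapes (no overlaps), measuring from the bottom-left corner of the bounding box.
Web: 10 × 100, A = 1 000 mm², x = 105 mm, Ī = 8333.33 mm⁴.
Top flange (beyond web): 100 × 20, A = 2 000 mm², x = 160 mm, Ī = 1 666 667 mm⁴.
Bottom flange (beyond web): 100 × 20, A = 2 000 mm², x = 50 mm, Ī = 1 666 667 mm⁴.
Centroid: x̄ = ΣA·x / ΣA = 105 mm.
Transfer each piece to the centroidal y-axis using Ī + A·d² with d = x − 105:
  web: d = 0 mm → contributes +8333.33 mm⁴
  top flange (beyond web): d = 55 mm → contributes +7 716 667 mm⁴
  bottom flange (beyond web): d = -55 mm → contributes +7 716 667 mm⁴
Total I = 15 441 667 mm⁴.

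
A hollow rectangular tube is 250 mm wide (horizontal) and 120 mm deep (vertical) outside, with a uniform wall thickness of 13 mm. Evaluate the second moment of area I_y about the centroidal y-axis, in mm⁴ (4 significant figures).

Treat the section as a set of non-overlapping primitives; coordinates are from the bounding-box lower-left.
Outer rectangle: 250 × 120, A = 30 000 mm², x = 125 mm, Ī = 156 250 000 mm⁴.
Inner void (subtracted): 224 × 94, A = 21 056 mm², x = 125 mm, Ī = 88 042 155 mm⁴.
By symmetry the centroid is at mid-width, x̄ = 125 mm.
All pieces are centred on the centroidal y-axis, so I = ΣĪ (holes subtracted) = 68 207 845 mm⁴.

I_y ≈ 6.821 × 10⁷ mm⁴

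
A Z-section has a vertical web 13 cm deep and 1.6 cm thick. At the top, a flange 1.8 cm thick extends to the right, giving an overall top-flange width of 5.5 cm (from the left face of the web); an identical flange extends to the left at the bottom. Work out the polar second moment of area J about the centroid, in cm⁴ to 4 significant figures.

J ≈ 865.4 cm⁴

Decompose the section into non-overlapping parts with the origin at the bottom-left of its bounding rectangle.
Web: 1.6 × 13, A = 20.8 cm², y = 6.5 cm, Ī = 292.933 cm⁴.
Top flange (beyond web): 3.9 × 1.8, A = 7.02 cm², y = 12.1 cm, Ī = 1.8954 cm⁴.
Bottom flange (beyond web): 3.9 × 1.8, A = 7.02 cm², y = 0.9 cm, Ī = 1.8954 cm⁴.
Centroid: ȳ = ΣA·y / ΣA = 6.5 cm.
Transfer each piece to the centroidal x-axis using Ī + A·d² with d = y − 6.5:
  web: d = 0 cm → contributes +292.933 cm⁴
  top flange (beyond web): d = 5.6 cm → contributes +222.043 cm⁴
  bottom flange (beyond web): d = -5.6 cm → contributes +222.043 cm⁴
Total I = 737.019 cm⁴.
For the y-axis: x̄ = 4.7 cm.
Repeating about the centroidal y-axis gives I_y = 128.411 cm⁴.
Polar second moment: J = I_x + I_y = 865.429 cm⁴.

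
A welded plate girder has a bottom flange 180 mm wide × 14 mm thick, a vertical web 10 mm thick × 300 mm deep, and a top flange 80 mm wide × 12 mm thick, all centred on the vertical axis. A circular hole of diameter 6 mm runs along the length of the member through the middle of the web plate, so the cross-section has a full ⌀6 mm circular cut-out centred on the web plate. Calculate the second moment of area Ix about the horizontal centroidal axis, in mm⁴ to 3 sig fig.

Break the section into simple shapes (no overlaps), measuring from the bottom-left corner of the bounding box.
Bottom plate: 180 × 14, A = 2 520 mm², y = 7 mm, Ī = 41 160 mm⁴.
Web plate: 10 × 300, A = 3 000 mm², y = 164 mm, Ī = 22 500 000 mm⁴.
Top plate: 80 × 12, A = 960 mm², y = 320 mm, Ī = 11 520 mm⁴.
Hole (subtracted): ⌀6, A = 28.274 mm², y = 164 mm, Ī = 63.617 mm⁴.
Centroid: ȳ = ΣA·y / ΣA = 125.89 mm.
Transfer each piece to the horizontal centroidal axis using Ī + A·d² with d = y − 125.89:
  bottom plate: d = -118.89 mm → contributes +35 660 497 mm⁴
  web plate: d = 38.111 mm → contributes +26 857 284 mm⁴
  top plate: d = 194.11 mm → contributes +36 183 338 mm⁴
  hole: d = 38.111 mm → contributes −41 130 mm⁴
Total I = 98 659 989 mm⁴.

Ix ≈ 9.87 × 10⁷ mm⁴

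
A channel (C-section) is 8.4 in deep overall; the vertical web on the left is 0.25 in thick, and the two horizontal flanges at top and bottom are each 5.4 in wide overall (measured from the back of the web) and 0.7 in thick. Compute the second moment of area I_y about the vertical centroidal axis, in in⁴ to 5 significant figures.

I_y ≈ 27.802 in⁴

Break the section into simple shapes (no overlaps), measuring from the bottom-left corner of the bounding box.
Web: 0.25 × 8.4, A = 2.1 in², x = 0.125 in, Ī = 0.0109375 in⁴.
Top flange (beyond web): 5.15 × 0.7, A = 3.605 in², x = 2.825 in, Ī = 7.967801 in⁴.
Bottom flange (beyond web): 5.15 × 0.7, A = 3.605 in², x = 2.825 in, Ī = 7.967801 in⁴.
Centroid: x̄ = ΣA·x / ΣA = 2.215977 in.
Transfer each piece to the vertical centroidal axis using Ī + A·d² with d = x − 2.215977:
  web: d = -2.090977 in → contributes +9.19253 in⁴
  top flange (beyond web): d = 0.6090226 in → contributes +9.304926 in⁴
  bottom flange (beyond web): d = 0.6090226 in → contributes +9.304926 in⁴
Total I = 27.80238 in⁴.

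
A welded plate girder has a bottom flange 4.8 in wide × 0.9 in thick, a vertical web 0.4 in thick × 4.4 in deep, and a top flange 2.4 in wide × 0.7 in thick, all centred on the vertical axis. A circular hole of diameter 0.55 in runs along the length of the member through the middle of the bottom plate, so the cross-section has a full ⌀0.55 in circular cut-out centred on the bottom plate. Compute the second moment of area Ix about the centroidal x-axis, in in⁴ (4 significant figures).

Split into non-overlapping primitives; take the origin at the lower-left of the bounding box.
Bottom plate: 4.8 × 0.9, A = 4.32 in², y = 0.45 in, Ī = 0.2916 in⁴.
Web plate: 0.4 × 4.4, A = 1.76 in², y = 3.1 in, Ī = 2.83947 in⁴.
Top plate: 2.4 × 0.7, A = 1.68 in², y = 5.65 in, Ī = 0.0686 in⁴.
Hole (subtracted): ⌀0.55, A = 0.237583 in², y = 0.45 in, Ī = 0.0044918 in⁴.
Centroid: ȳ = ΣA·y / ΣA = 2.23134 in.
Transfer each piece to the centroidal x-axis using Ī + A·d² with d = y − 2.23134:
  bottom plate: d = -1.78134 in → contributes +13.9997 in⁴
  web plate: d = 0.868658 in → contributes +4.1675 in⁴
  top plate: d = 3.41866 in → contributes +19.7031 in⁴
  hole: d = -1.78134 in → contributes −0.758385 in⁴
Total I = 37.112 in⁴.

Ix ≈ 37.11 in⁴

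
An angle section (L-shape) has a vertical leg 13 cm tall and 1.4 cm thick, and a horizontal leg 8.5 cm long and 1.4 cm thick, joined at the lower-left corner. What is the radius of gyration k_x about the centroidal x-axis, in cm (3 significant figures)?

k_x ≈ 4.11 cm

Decompose the section into non-overlapping parts with the origin at the bottom-left of its bounding rectangle.
Vertical leg: 1.4 × 13, A = 18.2 cm², y = 6.5 cm, Ī = 256.32 cm⁴.
Horizontal leg (remainder): 7.1 × 1.4, A = 9.94 cm², y = 0.7 cm, Ī = 1.6235 cm⁴.
Centroid: ȳ = ΣA·y / ΣA = 4.4512 cm.
Transfer each piece to the centroidal x-axis using Ī + A·d² with d = y − 4.4512:
  vertical leg: d = 2.0488 cm → contributes +332.71 cm⁴
  horizontal leg (remainder): d = -3.7512 cm → contributes +141.5 cm⁴
Total I = 474.21 cm⁴.
Radius of gyration: k = √(I/A) = √(474.21 / 28.14) = 4.1051 cm.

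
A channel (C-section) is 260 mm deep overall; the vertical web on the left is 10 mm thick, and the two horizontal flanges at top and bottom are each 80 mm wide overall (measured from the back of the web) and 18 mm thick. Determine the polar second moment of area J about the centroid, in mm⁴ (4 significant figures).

J ≈ 5.471 × 10⁷ mm⁴

Break the section into simple shapes (no overlaps), measuring from the bottom-left corner of the bounding box.
Web: 10 × 260, A = 2 600 mm², y = 130 mm, Ī = 14 646 667 mm⁴.
Top flange (beyond web): 70 × 18, A = 1 260 mm², y = 251 mm, Ī = 34 020 mm⁴.
Bottom flange (beyond web): 70 × 18, A = 1 260 mm², y = 9 mm, Ī = 34 020 mm⁴.
By symmetry the centroid is at mid-height, ȳ = 130 mm.
Transfer each piece to the centroidal x-axis using Ī + A·d² with d = y − 130:
  web: d = 0 mm → contributes +14 646 667 mm⁴
  top flange (beyond web): d = 121 mm → contributes +18 481 680 mm⁴
  bottom flange (beyond web): d = -121 mm → contributes +18 481 680 mm⁴
Total I = 51 610 027 mm⁴.
For the y-axis: x̄ = 24.6875 mm.
Repeating about the centroidal y-axis gives I_y = 3 098 167 mm⁴.
Polar second moment: J = I_x + I_y = 54 708 193 mm⁴.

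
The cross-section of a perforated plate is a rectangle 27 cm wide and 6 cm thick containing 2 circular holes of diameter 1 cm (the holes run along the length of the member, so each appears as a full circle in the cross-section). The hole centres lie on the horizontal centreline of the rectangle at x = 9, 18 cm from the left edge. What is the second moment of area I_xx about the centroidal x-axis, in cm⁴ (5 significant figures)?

I_xx ≈ 485.90 cm⁴

Treat the section as a set of non-overlapping primitives; coordinates are from the bounding-box lower-left.
Plate: 27 × 6, A = 162 cm², y = 3 cm, Ī = 486 cm⁴.
Hole 1 (subtracted): ⌀1, A = 0.7853982 cm², y = 3 cm, Ī = 0.04908739 cm⁴.
Hole 2 (subtracted): ⌀1, A = 0.7853982 cm², y = 3 cm, Ī = 0.04908739 cm⁴.
By symmetry the centroid is at mid-height, ȳ = 3 cm.
All pieces are centred on the centroidal x-axis, so I = ΣĪ (holes subtracted) = 485.9018 cm⁴.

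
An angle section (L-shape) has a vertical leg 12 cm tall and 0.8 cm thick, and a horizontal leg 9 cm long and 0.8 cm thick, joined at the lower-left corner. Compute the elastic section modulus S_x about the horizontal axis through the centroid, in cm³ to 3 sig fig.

S_x ≈ 28.7 cm³

Split into non-overlapping primitives; take the origin at the lower-left of the bounding box.
Vertical leg: 0.8 × 12, A = 9.6 cm², y = 6 cm, Ī = 115.2 cm⁴.
Horizontal leg (remainder): 8.2 × 0.8, A = 6.56 cm², y = 0.4 cm, Ī = 0.34987 cm⁴.
Centroid: ȳ = ΣA·y / ΣA = 3.7267 cm.
Transfer each piece to the horizontal axis through the centroid using Ī + A·d² with d = y − 3.7267:
  vertical leg: d = 2.2733 cm → contributes +164.81 cm⁴
  horizontal leg (remainder): d = -3.3267 cm → contributes +72.95 cm⁴
Total I = 237.76 cm⁴.
Extreme fibre distance c = 8.2733 cm; S = I/c = 28.738 cm³.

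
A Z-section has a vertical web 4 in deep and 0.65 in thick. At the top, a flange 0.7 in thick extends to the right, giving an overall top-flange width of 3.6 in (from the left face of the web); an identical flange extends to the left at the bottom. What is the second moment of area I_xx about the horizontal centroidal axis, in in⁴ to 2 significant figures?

I_xx ≈ 15 in⁴

Split into non-overlapping primitives; take the origin at the lower-left of the bounding box.
Web: 0.65 × 4, A = 2.6 in², y = 2 in, Ī = 3.467 in⁴.
Top flange (beyond web): 2.95 × 0.7, A = 2.065 in², y = 3.65 in, Ī = 0.08432 in⁴.
Bottom flange (beyond web): 2.95 × 0.7, A = 2.065 in², y = 0.35 in, Ī = 0.08432 in⁴.
Centroid: ȳ = ΣA·y / ΣA = 2 in.
Transfer each piece to the horizontal centroidal axis using Ī + A·d² with d = y − 2:
  web: d = 0 in → contributes +3.467 in⁴
  top flange (beyond web): d = 1.65 in → contributes +5.706 in⁴
  bottom flange (beyond web): d = -1.65 in → contributes +5.706 in⁴
Total I = 14.88 in⁴.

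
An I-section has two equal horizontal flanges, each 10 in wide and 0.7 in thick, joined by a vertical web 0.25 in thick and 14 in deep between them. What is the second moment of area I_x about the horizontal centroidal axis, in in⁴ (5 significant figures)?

Split into non-overlapping primitives; take the origin at the lower-left of the bounding box.
Bottom flange: 10 × 0.7, A = 7 in², y = 0.35 in, Ī = 0.2858333 in⁴.
Web: 0.25 × 14, A = 3.5 in², y = 7.7 in, Ī = 57.16667 in⁴.
Top flange: 10 × 0.7, A = 7 in², y = 15.05 in, Ī = 0.2858333 in⁴.
By symmetry the centroid is at mid-height, ȳ = 7.7 in.
Transfer each piece to the horizontal centroidal axis using Ī + A·d² with d = y − 7.7:
  bottom flange: d = -7.35 in → contributes +378.4433 in⁴
  web: d = 0 in → contributes +57.16667 in⁴
  top flange: d = 7.35 in → contributes +378.4433 in⁴
Total I = 814.0533 in⁴.

I_x ≈ 814.05 in⁴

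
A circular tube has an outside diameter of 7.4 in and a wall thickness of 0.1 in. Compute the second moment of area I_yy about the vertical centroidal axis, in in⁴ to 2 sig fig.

Decompose the section into non-overlapping parts with the origin at the bottom-left of its bounding rectangle.
Outer circle: ⌀7.4, A = 43.01 in², x = 3.7 in, Ī = 147.2 in⁴.
Bore (subtracted): ⌀7.2, A = 40.72 in², x = 3.7 in, Ī = 131.9 in⁴.
By symmetry the centroid is at mid-width, x̄ = 3.7 in.
All pieces are centred on the vertical centroidal axis, so I = ΣĪ (holes subtracted) = 15.28 in⁴.

I_yy ≈ 15 in⁴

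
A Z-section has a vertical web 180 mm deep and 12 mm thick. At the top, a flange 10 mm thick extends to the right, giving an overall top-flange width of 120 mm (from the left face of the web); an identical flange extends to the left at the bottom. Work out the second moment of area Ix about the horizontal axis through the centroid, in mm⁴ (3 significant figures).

Ix ≈ 2.15 × 10⁷ mm⁴

Split into non-overlapping primitives; take the origin at the lower-left of the bounding box.
Web: 12 × 180, A = 2 160 mm², y = 90 mm, Ī = 5 832 000 mm⁴.
Top flange (beyond web): 108 × 10, A = 1 080 mm², y = 175 mm, Ī = 9 000 mm⁴.
Bottom flange (beyond web): 108 × 10, A = 1 080 mm², y = 5 mm, Ī = 9 000 mm⁴.
Centroid: ȳ = ΣA·y / ΣA = 90 mm.
Transfer each piece to the horizontal axis through the centroid using Ī + A·d² with d = y − 90:
  web: d = 0 mm → contributes +5 832 000 mm⁴
  top flange (beyond web): d = 85 mm → contributes +7 812 000 mm⁴
  bottom flange (beyond web): d = -85 mm → contributes +7 812 000 mm⁴
Total I = 21 456 000 mm⁴.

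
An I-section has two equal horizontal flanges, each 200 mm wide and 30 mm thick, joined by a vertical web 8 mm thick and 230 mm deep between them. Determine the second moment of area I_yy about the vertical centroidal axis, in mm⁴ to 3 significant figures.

Decompose the section into non-overlapping parts with the origin at the bottom-left of its bounding rectangle.
Bottom flange: 200 × 30, A = 6 000 mm², x = 100 mm, Ī = 20 000 000 mm⁴.
Web: 8 × 230, A = 1 840 mm², x = 100 mm, Ī = 9813.3 mm⁴.
Top flange: 200 × 30, A = 6 000 mm², x = 100 mm, Ī = 20 000 000 mm⁴.
By symmetry the centroid is at mid-width, x̄ = 100 mm.
All pieces are centred on the vertical centroidal axis, so I = ΣĪ = 40 009 813 mm⁴.

I_yy ≈ 4.00 × 10⁷ mm⁴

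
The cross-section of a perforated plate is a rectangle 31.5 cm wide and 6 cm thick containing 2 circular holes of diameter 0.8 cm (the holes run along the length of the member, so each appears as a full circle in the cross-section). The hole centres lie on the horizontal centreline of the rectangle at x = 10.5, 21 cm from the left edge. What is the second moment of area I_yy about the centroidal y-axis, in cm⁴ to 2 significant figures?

I_yy ≈ 1.6 × 10⁴ cm⁴

Treat the section as a set of non-overlapping primitives; coordinates are from the bounding-box lower-left.
Plate: 31.5 × 6, A = 189 cm², x = 15.75 cm, Ī = 15 628 cm⁴.
Hole 1 (subtracted): ⌀0.8, A = 0.5027 cm², x = 10.5 cm, Ī = 0.02011 cm⁴.
Hole 2 (subtracted): ⌀0.8, A = 0.5027 cm², x = 21 cm, Ī = 0.02011 cm⁴.
By symmetry the centroid is at mid-width, x̄ = 15.75 cm.
Transfer each piece to the centroidal y-axis using Ī + A·d² with d = x − 15.75:
  plate: d = 0 cm → contributes +15 628 cm⁴
  hole 1: d = -5.25 cm → contributes −13.87 cm⁴
  hole 2: d = 5.25 cm → contributes −13.87 cm⁴
Total I = 15 600 cm⁴.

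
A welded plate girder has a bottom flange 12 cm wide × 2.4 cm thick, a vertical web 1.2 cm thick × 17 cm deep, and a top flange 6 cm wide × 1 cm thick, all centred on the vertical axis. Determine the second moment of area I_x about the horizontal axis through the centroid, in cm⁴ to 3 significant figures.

Decompose the section into non-overlapping parts with the origin at the bottom-left of its bounding rectangle.
Bottom plate: 12 × 2.4, A = 28.8 cm², y = 1.2 cm, Ī = 13.824 cm⁴.
Web plate: 1.2 × 17, A = 20.4 cm², y = 10.9 cm, Ī = 491.3 cm⁴.
Top plate: 6 × 1, A = 6 cm², y = 19.9 cm, Ī = 0.5 cm⁴.
Centroid: ȳ = ΣA·y / ΣA = 6.8174 cm.
Transfer each piece to the horizontal axis through the centroid using Ī + A·d² with d = y − 6.8174:
  bottom plate: d = -5.6174 cm → contributes +922.61 cm⁴
  web plate: d = 4.0826 cm → contributes +831.32 cm⁴
  top plate: d = 13.083 cm → contributes +1027.4 cm⁴
Total I = 2781.4 cm⁴.

I_x ≈ 2780 cm⁴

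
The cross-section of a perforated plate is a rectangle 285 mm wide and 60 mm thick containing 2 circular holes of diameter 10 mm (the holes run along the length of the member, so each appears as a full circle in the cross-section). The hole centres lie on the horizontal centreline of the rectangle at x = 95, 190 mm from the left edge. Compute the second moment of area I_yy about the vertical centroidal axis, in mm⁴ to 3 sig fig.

Split into non-overlapping primitives; take the origin at the lower-left of the bounding box.
Plate: 285 × 60, A = 17 100 mm², x = 142.5 mm, Ī = 115 745 625 mm⁴.
Hole 1 (subtracted): ⌀10, A = 78.54 mm², x = 95 mm, Ī = 490.87 mm⁴.
Hole 2 (subtracted): ⌀10, A = 78.54 mm², x = 190 mm, Ī = 490.87 mm⁴.
By symmetry the centroid is at mid-width, x̄ = 142.5 mm.
Transfer each piece to the vertical centroidal axis using Ī + A·d² with d = x − 142.5:
  plate: d = 0 mm → contributes +115 745 625 mm⁴
  hole 1: d = -47.5 mm → contributes −177 696 mm⁴
  hole 2: d = 47.5 mm → contributes −177 696 mm⁴
Total I = 115 390 232 mm⁴.

I_yy ≈ 1.15 × 10⁸ mm⁴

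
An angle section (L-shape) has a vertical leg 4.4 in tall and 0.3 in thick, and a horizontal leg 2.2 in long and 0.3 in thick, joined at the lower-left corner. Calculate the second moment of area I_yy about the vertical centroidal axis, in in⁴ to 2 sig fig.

I_yy ≈ 0.66 in⁴

Break the section into simple shapes (no overlaps), measuring from the bottom-left corner of the bounding box.
Vertical leg: 0.3 × 4.4, A = 1.32 in², x = 0.15 in, Ī = 0.0099 in⁴.
Horizontal leg (remainder): 1.9 × 0.3, A = 0.57 in², x = 1.25 in, Ī = 0.1715 in⁴.
Centroid: x̄ = ΣA·x / ΣA = 0.4817 in.
Transfer each piece to the vertical centroidal axis using Ī + A·d² with d = x − 0.4817:
  vertical leg: d = -0.3317 in → contributes +0.1552 in⁴
  horizontal leg (remainder): d = 0.7683 in → contributes +0.5079 in⁴
Total I = 0.6631 in⁴.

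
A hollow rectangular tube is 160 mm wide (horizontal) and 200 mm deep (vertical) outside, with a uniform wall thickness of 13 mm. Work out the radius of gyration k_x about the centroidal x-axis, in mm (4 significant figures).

Decompose the section into non-overlapping parts with the origin at the bottom-left of its bounding rectangle.
Outer rectangle: 160 × 200, A = 32 000 mm², y = 100 mm, Ī = 106 666 667 mm⁴.
Inner void (subtracted): 134 × 174, A = 23 316 mm², y = 100 mm, Ī = 58 826 268 mm⁴.
By symmetry the centroid is at mid-height, ȳ = 100 mm.
All pieces are centred on the centroidal x-axis, so I = ΣĪ (holes subtracted) = 47 840 399 mm⁴.
Radius of gyration: k = √(I/A) = √(47 840 399 / 8 684) = 74.2228 mm.

k_x ≈ 74.22 mm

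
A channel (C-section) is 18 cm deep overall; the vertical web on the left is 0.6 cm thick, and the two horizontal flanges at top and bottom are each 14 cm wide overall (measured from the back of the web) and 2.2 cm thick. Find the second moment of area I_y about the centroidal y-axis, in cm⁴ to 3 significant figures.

I_y ≈ 1330 cm⁴

Decompose the section into non-overlapping parts with the origin at the bottom-left of its bounding rectangle.
Web: 0.6 × 18, A = 10.8 cm², x = 0.3 cm, Ī = 0.324 cm⁴.
Top flange (beyond web): 13.4 × 2.2, A = 29.48 cm², x = 7.3 cm, Ī = 441.12 cm⁴.
Bottom flange (beyond web): 13.4 × 2.2, A = 29.48 cm², x = 7.3 cm, Ī = 441.12 cm⁴.
Centroid: x̄ = ΣA·x / ΣA = 6.2163 cm.
Transfer each piece to the centroidal y-axis using Ī + A·d² with d = x − 6.2163:
  web: d = -5.9163 cm → contributes +378.35 cm⁴
  top flange (beyond web): d = 1.0837 cm → contributes +475.74 cm⁴
  bottom flange (beyond web): d = 1.0837 cm → contributes +475.74 cm⁴
Total I = 1329.8 cm⁴.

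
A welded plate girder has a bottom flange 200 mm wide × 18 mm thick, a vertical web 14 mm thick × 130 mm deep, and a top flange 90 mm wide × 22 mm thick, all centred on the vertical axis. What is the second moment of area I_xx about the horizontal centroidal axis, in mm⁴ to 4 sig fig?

Decompose the section into non-overlapping parts with the origin at the bottom-left of its bounding rectangle.
Bottom plate: 200 × 18, A = 3 600 mm², y = 9 mm, Ī = 97 200 mm⁴.
Web plate: 14 × 130, A = 1 820 mm², y = 83 mm, Ī = 2 563 167 mm⁴.
Top plate: 90 × 22, A = 1 980 mm², y = 159 mm, Ī = 79 860 mm⁴.
Centroid: ȳ = ΣA·y / ΣA = 67.3351 mm.
Transfer each piece to the horizontal centroidal axis using Ī + A·d² with d = y − 67.3351:
  bottom plate: d = -58.3351 mm → contributes +12 347 957 mm⁴
  web plate: d = 15.6649 mm → contributes +3 009 773 mm⁴
  top plate: d = 91.6649 mm → contributes +16 716 706 mm⁴
Total I = 32 074 436 mm⁴.

I_xx ≈ 3.207 × 10⁷ mm⁴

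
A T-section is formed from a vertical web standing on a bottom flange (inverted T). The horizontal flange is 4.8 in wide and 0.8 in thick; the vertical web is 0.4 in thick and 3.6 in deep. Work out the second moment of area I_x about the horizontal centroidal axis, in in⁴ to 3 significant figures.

Decompose the section into non-overlapping parts with the origin at the bottom-left of its bounding rectangle.
Flange: 4.8 × 0.8, A = 3.84 in², y = 0.4 in, Ī = 0.2048 in⁴.
Web: 0.4 × 3.6, A = 1.44 in², y = 2.6 in, Ī = 1.5552 in⁴.
Centroid: ȳ = ΣA·y / ΣA = 1 in.
Transfer each piece to the horizontal centroidal axis using Ī + A·d² with d = y − 1:
  flange: d = -0.6 in → contributes +1.5872 in⁴
  web: d = 1.6 in → contributes +5.2416 in⁴
Total I = 6.8288 in⁴.

I_x ≈ 6.83 in⁴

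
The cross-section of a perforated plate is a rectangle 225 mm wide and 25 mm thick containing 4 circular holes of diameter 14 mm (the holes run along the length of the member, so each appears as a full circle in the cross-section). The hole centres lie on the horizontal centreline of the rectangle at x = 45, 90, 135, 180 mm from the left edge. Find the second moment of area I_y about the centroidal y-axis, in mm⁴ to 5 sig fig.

Break the section into simple shapes (no overlaps), measuring from the bottom-left corner of the bounding box.
Plate: 225 × 25, A = 5 625 mm², x = 112.5 mm, Ī = 23 730 469 mm⁴.
Hole 1 (subtracted): ⌀14, A = 153.938 mm², x = 45 mm, Ī = 1885.741 mm⁴.
Hole 2 (subtracted): ⌀14, A = 153.938 mm², x = 90 mm, Ī = 1885.741 mm⁴.
Hole 3 (subtracted): ⌀14, A = 153.938 mm², x = 135 mm, Ī = 1885.741 mm⁴.
Hole 4 (subtracted): ⌀14, A = 153.938 mm², x = 180 mm, Ī = 1885.741 mm⁴.
By symmetry the centroid is at mid-width, x̄ = 112.5 mm.
Transfer each piece to the centroidal y-axis using Ī + A·d² with d = x − 112.5:
  plate: d = 0 mm → contributes +23 730 469 mm⁴
  hole 1: d = -67.5 mm → contributes −703265.9 mm⁴
  hole 2: d = -22.5 mm → contributes −79816.87 mm⁴
  hole 3: d = 22.5 mm → contributes −79816.87 mm⁴
  hole 4: d = 67.5 mm → contributes −703265.9 mm⁴
Total I = 22 164 303 mm⁴.

I_y ≈ 2.2164 × 10⁷ mm⁴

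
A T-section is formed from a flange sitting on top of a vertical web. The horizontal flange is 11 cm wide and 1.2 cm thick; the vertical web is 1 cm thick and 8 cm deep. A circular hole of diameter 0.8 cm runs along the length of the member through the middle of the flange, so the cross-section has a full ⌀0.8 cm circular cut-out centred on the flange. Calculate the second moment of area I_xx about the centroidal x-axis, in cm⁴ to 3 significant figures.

I_xx ≈ 148 cm⁴

Decompose the section into non-overlapping parts with the origin at the bottom-left of its bounding rectangle.
Flange: 11 × 1.2, A = 13.2 cm², y = 8.6 cm, Ī = 1.584 cm⁴.
Web: 1 × 8, A = 8 cm², y = 4 cm, Ī = 42.667 cm⁴.
Hole (subtracted): ⌀0.8, A = 0.50265 cm², y = 8.6 cm, Ī = 0.020106 cm⁴.
Centroid: ȳ = ΣA·y / ΣA = 6.822 cm.
Transfer each piece to the centroidal x-axis using Ī + A·d² with d = y − 6.822:
  flange: d = 1.778 cm → contributes +43.313 cm⁴
  web: d = -2.822 cm → contributes +106.38 cm⁴
  hole: d = 1.778 cm → contributes −1.6092 cm⁴
Total I = 148.08 cm⁴.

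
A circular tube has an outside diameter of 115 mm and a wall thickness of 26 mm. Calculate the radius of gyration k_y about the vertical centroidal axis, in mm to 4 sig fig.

k_y ≈ 32.78 mm

Decompose the section into non-overlapping parts with the origin at the bottom-left of its bounding rectangle.
Outer circle: ⌀115, A = 10386.9 mm², x = 57.5 mm, Ī = 8 585 414 mm⁴.
Bore (subtracted): ⌀63, A = 3117.25 mm², x = 57.5 mm, Ī = 773 272 mm⁴.
By symmetry the centroid is at mid-width, x̄ = 57.5 mm.
All pieces are centred on the vertical centroidal axis, so I = ΣĪ (holes subtracted) = 7 812 143 mm⁴.
Radius of gyration: k = √(I/A) = √(7 812 143 / 7269.65) = 32.7815 mm.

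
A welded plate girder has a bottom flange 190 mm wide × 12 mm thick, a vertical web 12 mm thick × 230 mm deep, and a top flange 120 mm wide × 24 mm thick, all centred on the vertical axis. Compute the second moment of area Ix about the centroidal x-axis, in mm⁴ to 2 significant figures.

Ix ≈ 9.1 × 10⁷ mm⁴

Decompose the section into non-overlapping parts with the origin at the bottom-left of its bounding rectangle.
Bottom plate: 190 × 12, A = 2 280 mm², y = 6 mm, Ī = 27 360 mm⁴.
Web plate: 12 × 230, A = 2 760 mm², y = 127 mm, Ī = 12 167 000 mm⁴.
Top plate: 120 × 24, A = 2 880 mm², y = 254 mm, Ī = 138 240 mm⁴.
Centroid: ȳ = ΣA·y / ΣA = 138.3 mm.
Transfer each piece to the centroidal x-axis using Ī + A·d² with d = y − 138.3:
  bottom plate: d = -132.3 mm → contributes +39 964 117 mm⁴
  web plate: d = -11.35 mm → contributes +12 522 455 mm⁴
  top plate: d = 115.7 mm → contributes +38 659 026 mm⁴
Total I = 91 145 598 mm⁴.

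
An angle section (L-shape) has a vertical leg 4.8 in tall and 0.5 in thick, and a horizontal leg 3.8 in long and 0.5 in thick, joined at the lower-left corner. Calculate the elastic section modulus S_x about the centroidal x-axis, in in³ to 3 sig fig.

Decompose the section into non-overlapping parts with the origin at the bottom-left of its bounding rectangle.
Vertical leg: 0.5 × 4.8, A = 2.4 in², y = 2.4 in, Ī = 4.608 in⁴.
Horizontal leg (remainder): 3.3 × 0.5, A = 1.65 in², y = 0.25 in, Ī = 0.034375 in⁴.
Centroid: ȳ = ΣA·y / ΣA = 1.5241 in.
Transfer each piece to the centroidal x-axis using Ī + A·d² with d = y − 1.5241:
  vertical leg: d = 0.87593 in → contributes +6.4494 in⁴
  horizontal leg (remainder): d = -1.2741 in → contributes +2.7128 in⁴
Total I = 9.1622 in⁴.
Extreme fibre distance c = 3.2759 in; S = I/c = 2.7968 in³.

S_x ≈ 2.80 in³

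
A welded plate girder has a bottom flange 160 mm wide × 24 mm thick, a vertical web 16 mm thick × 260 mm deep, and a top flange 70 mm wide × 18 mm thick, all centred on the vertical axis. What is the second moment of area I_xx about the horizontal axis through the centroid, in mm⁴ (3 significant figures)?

Break the section into simple shapes (no overlaps), measuring from the bottom-left corner of the bounding box.
Bottom plate: 160 × 24, A = 3 840 mm², y = 12 mm, Ī = 184 320 mm⁴.
Web plate: 16 × 260, A = 4 160 mm², y = 154 mm, Ī = 23 434 667 mm⁴.
Top plate: 70 × 18, A = 1 260 mm², y = 293 mm, Ī = 34 020 mm⁴.
Centroid: ȳ = ΣA·y / ΣA = 114.03 mm.
Transfer each piece to the horizontal axis through the centroid using Ī + A·d² with d = y − 114.03:
  bottom plate: d = -102.03 mm → contributes +40 157 678 mm⁴
  web plate: d = 39.972 mm → contributes +30 081 326 mm⁴
  top plate: d = 178.97 mm → contributes +40 393 016 mm⁴
Total I = 110 632 019 mm⁴.

I_xx ≈ 1.11 × 10⁸ mm⁴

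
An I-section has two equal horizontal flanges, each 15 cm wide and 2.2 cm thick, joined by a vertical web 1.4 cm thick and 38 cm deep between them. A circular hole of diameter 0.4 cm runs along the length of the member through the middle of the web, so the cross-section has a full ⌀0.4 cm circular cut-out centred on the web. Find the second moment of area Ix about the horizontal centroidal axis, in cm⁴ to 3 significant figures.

Treat the section as a set of non-overlapping primitives; coordinates are from the bounding-box lower-left.
Bottom flange: 15 × 2.2, A = 33 cm², y = 1.1 cm, Ī = 13.31 cm⁴.
Web: 1.4 × 38, A = 53.2 cm², y = 21.2 cm, Ī = 6401.7 cm⁴.
Top flange: 15 × 2.2, A = 33 cm², y = 41.3 cm, Ī = 13.31 cm⁴.
Hole (subtracted): ⌀0.4, A = 0.12566 cm², y = 21.2 cm, Ī = 0.0012566 cm⁴.
By symmetry the centroid is at mid-height, ȳ = 21.2 cm.
Transfer each piece to the horizontal centroidal axis using Ī + A·d² with d = y − 21.2:
  bottom flange: d = -20.1 cm → contributes +13 346 cm⁴
  web: d = 0 cm → contributes +6401.7 cm⁴
  top flange: d = 20.1 cm → contributes +13 346 cm⁴
  hole: d = 0 cm → contributes −0.0012566 cm⁴
Total I = 33 093 cm⁴.

Ix ≈ 3.31 × 10⁴ cm⁴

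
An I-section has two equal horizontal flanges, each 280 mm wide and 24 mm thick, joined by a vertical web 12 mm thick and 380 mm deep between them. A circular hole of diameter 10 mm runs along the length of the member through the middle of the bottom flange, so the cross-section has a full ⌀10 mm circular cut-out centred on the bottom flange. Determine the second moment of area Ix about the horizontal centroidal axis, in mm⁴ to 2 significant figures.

Treat the section as a set of non-overlapping primitives; coordinates are from the bounding-box lower-left.
Bottom flange: 280 × 24, A = 6 720 mm², y = 12 mm, Ī = 322 560 mm⁴.
Web: 12 × 380, A = 4 560 mm², y = 214 mm, Ī = 54 872 000 mm⁴.
Top flange: 280 × 24, A = 6 720 mm², y = 416 mm, Ī = 322 560 mm⁴.
Hole (subtracted): ⌀10, A = 78.54 mm², y = 12 mm, Ī = 490.9 mm⁴.
Centroid: ȳ = ΣA·y / ΣA = 214.9 mm.
Transfer each piece to the horizontal centroidal axis using Ī + A·d² with d = y − 214.9:
  bottom flange: d = -202.9 mm → contributes +276 934 064 mm⁴
  web: d = -0.8853 mm → contributes +54 875 574 mm⁴
  top flange: d = 201.1 mm → contributes +272 127 348 mm⁴
  hole: d = -202.9 mm → contributes −3 233 380 mm⁴
Total I = 600 703 606 mm⁴.

Ix ≈ 6.0 × 10⁸ mm⁴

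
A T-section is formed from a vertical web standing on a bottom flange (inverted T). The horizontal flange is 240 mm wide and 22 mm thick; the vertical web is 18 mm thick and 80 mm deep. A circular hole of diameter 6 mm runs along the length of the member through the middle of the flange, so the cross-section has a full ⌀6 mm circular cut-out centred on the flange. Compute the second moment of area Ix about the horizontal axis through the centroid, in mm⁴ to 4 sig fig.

Split into non-overlapping primitives; take the origin at the lower-left of the bounding box.
Flange: 240 × 22, A = 5 280 mm², y = 11 mm, Ī = 212 960 mm⁴.
Web: 18 × 80, A = 1 440 mm², y = 62 mm, Ī = 768 000 mm⁴.
Hole (subtracted): ⌀6, A = 28.2743 mm², y = 11 mm, Ī = 63.6173 mm⁴.
Centroid: ȳ = ΣA·y / ΣA = 21.9747 mm.
Transfer each piece to the horizontal axis through the centroid using Ī + A·d² with d = y − 21.9747:
  flange: d = -10.9747 mm → contributes +848 910 mm⁴
  web: d = 40.0253 mm → contributes +3 074 910 mm⁴
  hole: d = -10.9747 mm → contributes −3469.12 mm⁴
Total I = 3 920 351 mm⁴.

Ix ≈ 3.920 × 10⁶ mm⁴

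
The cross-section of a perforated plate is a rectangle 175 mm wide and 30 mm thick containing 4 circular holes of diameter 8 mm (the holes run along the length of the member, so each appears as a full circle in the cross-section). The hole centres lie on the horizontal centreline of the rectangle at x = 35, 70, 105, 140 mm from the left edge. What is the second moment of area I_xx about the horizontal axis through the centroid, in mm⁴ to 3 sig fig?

I_xx ≈ 3.93 × 10⁵ mm⁴

Treat the section as a set of non-overlapping primitives; coordinates are from the bounding-box lower-left.
Plate: 175 × 30, A = 5 250 mm², y = 15 mm, Ī = 393 750 mm⁴.
Hole 1 (subtracted): ⌀8, A = 50.265 mm², y = 15 mm, Ī = 201.06 mm⁴.
Hole 2 (subtracted): ⌀8, A = 50.265 mm², y = 15 mm, Ī = 201.06 mm⁴.
Hole 3 (subtracted): ⌀8, A = 50.265 mm², y = 15 mm, Ī = 201.06 mm⁴.
Hole 4 (subtracted): ⌀8, A = 50.265 mm², y = 15 mm, Ī = 201.06 mm⁴.
By symmetry the centroid is at mid-height, ȳ = 15 mm.
All pieces are centred on the horizontal axis through the centroid, so I = ΣĪ (holes subtracted) = 392 946 mm⁴.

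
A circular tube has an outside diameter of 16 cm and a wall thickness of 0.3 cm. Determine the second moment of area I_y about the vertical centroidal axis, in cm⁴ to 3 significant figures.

Split into non-overlapping primitives; take the origin at the lower-left of the bounding box.
Outer circle: ⌀16, A = 201.06 cm², x = 8 cm, Ī = 3 217 cm⁴.
Bore (subtracted): ⌀15.4, A = 186.27 cm², x = 8 cm, Ī = 2760.9 cm⁴.
By symmetry the centroid is at mid-width, x̄ = 8 cm.
All pieces are centred on the vertical centroidal axis, so I = ΣĪ (holes subtracted) = 456.08 cm⁴.

I_y ≈ 456 cm⁴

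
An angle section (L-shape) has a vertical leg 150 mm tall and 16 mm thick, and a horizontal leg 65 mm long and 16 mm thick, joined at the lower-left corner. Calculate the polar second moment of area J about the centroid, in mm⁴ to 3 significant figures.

J ≈ 8.00 × 10⁶ mm⁴

Break the section into simple shapes (no overlaps), measuring from the bottom-left corner of the bounding box.
Vertical leg: 16 × 150, A = 2 400 mm², y = 75 mm, Ī = 4 500 000 mm⁴.
Horizontal leg (remainder): 49 × 16, A = 784 mm², y = 8 mm, Ī = 16 725 mm⁴.
Centroid: ȳ = ΣA·y / ΣA = 58.503 mm.
Transfer each piece to the centroidal x-axis using Ī + A·d² with d = y − 58.503:
  vertical leg: d = 16.497 mm → contributes +5 153 201 mm⁴
  horizontal leg (remainder): d = -50.503 mm → contributes +2 016 320 mm⁴
Total I = 7 169 521 mm⁴.
For the y-axis: x̄ = 16.003 mm.
Repeating about the centroidal y-axis gives I_y = 832 261 mm⁴.
Polar second moment: J = I_x + I_y = 8 001 783 mm⁴.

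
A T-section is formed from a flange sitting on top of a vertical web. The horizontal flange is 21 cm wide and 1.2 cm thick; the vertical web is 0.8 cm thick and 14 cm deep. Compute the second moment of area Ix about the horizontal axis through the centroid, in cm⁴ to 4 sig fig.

Ix ≈ 633.8 cm⁴

Treat the section as a set of non-overlapping primitives; coordinates are from the bounding-box lower-left.
Flange: 21 × 1.2, A = 25.2 cm², y = 14.6 cm, Ī = 3.024 cm⁴.
Web: 0.8 × 14, A = 11.2 cm², y = 7 cm, Ī = 182.933 cm⁴.
Centroid: ȳ = ΣA·y / ΣA = 12.2615 cm.
Transfer each piece to the horizontal axis through the centroid using Ī + A·d² with d = y − 12.2615:
  flange: d = 2.33846 cm → contributes +140.828 cm⁴
  web: d = -5.26154 cm → contributes +492.992 cm⁴
Total I = 633.819 cm⁴.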